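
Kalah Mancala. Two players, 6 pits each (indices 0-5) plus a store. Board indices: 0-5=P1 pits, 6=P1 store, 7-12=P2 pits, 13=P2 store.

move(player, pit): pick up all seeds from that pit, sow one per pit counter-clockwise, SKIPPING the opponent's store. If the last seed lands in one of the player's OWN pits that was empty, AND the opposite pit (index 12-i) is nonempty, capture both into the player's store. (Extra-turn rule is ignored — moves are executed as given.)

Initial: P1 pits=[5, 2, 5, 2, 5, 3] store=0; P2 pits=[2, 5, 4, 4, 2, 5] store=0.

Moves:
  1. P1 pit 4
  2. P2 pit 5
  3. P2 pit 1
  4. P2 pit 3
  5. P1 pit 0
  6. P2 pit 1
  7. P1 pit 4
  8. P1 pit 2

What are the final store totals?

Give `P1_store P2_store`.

Move 1: P1 pit4 -> P1=[5,2,5,2,0,4](1) P2=[3,6,5,4,2,5](0)
Move 2: P2 pit5 -> P1=[6,3,6,3,0,4](1) P2=[3,6,5,4,2,0](1)
Move 3: P2 pit1 -> P1=[7,3,6,3,0,4](1) P2=[3,0,6,5,3,1](2)
Move 4: P2 pit3 -> P1=[8,4,6,3,0,4](1) P2=[3,0,6,0,4,2](3)
Move 5: P1 pit0 -> P1=[0,5,7,4,1,5](2) P2=[4,1,6,0,4,2](3)
Move 6: P2 pit1 -> P1=[0,5,7,4,1,5](2) P2=[4,0,7,0,4,2](3)
Move 7: P1 pit4 -> P1=[0,5,7,4,0,6](2) P2=[4,0,7,0,4,2](3)
Move 8: P1 pit2 -> P1=[0,5,0,5,1,7](3) P2=[5,1,8,0,4,2](3)

Answer: 3 3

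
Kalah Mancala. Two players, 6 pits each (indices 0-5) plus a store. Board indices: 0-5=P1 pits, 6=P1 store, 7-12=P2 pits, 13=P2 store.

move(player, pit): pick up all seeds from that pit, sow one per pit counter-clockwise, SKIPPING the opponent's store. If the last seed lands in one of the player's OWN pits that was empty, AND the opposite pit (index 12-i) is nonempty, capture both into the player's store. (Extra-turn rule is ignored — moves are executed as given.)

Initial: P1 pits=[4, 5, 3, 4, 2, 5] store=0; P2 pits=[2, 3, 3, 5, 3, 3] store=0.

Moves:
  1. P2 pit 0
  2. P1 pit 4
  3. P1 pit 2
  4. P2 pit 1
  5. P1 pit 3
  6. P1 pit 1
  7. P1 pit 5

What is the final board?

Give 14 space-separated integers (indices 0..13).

Answer: 5 0 1 1 3 0 10 2 2 6 7 0 5 0

Derivation:
Move 1: P2 pit0 -> P1=[4,5,3,4,2,5](0) P2=[0,4,4,5,3,3](0)
Move 2: P1 pit4 -> P1=[4,5,3,4,0,6](1) P2=[0,4,4,5,3,3](0)
Move 3: P1 pit2 -> P1=[4,5,0,5,1,7](1) P2=[0,4,4,5,3,3](0)
Move 4: P2 pit1 -> P1=[4,5,0,5,1,7](1) P2=[0,0,5,6,4,4](0)
Move 5: P1 pit3 -> P1=[4,5,0,0,2,8](2) P2=[1,1,5,6,4,4](0)
Move 6: P1 pit1 -> P1=[4,0,1,1,3,9](3) P2=[1,1,5,6,4,4](0)
Move 7: P1 pit5 -> P1=[5,0,1,1,3,0](10) P2=[2,2,6,7,0,5](0)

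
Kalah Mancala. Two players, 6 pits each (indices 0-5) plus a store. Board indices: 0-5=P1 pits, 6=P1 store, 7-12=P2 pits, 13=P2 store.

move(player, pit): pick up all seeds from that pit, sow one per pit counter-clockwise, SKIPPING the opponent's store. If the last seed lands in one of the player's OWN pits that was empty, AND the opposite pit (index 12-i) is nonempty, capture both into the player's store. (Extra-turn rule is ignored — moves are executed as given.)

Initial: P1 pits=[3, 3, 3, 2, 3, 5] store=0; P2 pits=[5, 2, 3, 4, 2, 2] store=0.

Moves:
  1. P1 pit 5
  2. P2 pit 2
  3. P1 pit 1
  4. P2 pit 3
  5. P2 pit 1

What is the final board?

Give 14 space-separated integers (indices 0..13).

Answer: 4 1 5 3 4 0 1 6 0 1 1 5 4 2

Derivation:
Move 1: P1 pit5 -> P1=[3,3,3,2,3,0](1) P2=[6,3,4,5,2,2](0)
Move 2: P2 pit2 -> P1=[3,3,3,2,3,0](1) P2=[6,3,0,6,3,3](1)
Move 3: P1 pit1 -> P1=[3,0,4,3,4,0](1) P2=[6,3,0,6,3,3](1)
Move 4: P2 pit3 -> P1=[4,1,5,3,4,0](1) P2=[6,3,0,0,4,4](2)
Move 5: P2 pit1 -> P1=[4,1,5,3,4,0](1) P2=[6,0,1,1,5,4](2)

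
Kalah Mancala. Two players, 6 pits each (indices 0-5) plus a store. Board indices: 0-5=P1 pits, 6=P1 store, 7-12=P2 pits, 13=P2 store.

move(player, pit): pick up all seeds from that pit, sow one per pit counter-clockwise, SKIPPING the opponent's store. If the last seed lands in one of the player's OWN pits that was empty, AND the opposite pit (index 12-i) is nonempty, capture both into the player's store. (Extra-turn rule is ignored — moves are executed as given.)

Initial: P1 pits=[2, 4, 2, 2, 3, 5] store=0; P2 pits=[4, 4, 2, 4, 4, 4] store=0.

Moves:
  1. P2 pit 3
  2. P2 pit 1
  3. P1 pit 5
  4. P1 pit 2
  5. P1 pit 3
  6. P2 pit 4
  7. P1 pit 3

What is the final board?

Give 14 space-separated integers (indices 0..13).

Answer: 4 5 1 0 6 1 2 5 1 4 2 0 7 2

Derivation:
Move 1: P2 pit3 -> P1=[3,4,2,2,3,5](0) P2=[4,4,2,0,5,5](1)
Move 2: P2 pit1 -> P1=[3,4,2,2,3,5](0) P2=[4,0,3,1,6,6](1)
Move 3: P1 pit5 -> P1=[3,4,2,2,3,0](1) P2=[5,1,4,2,6,6](1)
Move 4: P1 pit2 -> P1=[3,4,0,3,4,0](1) P2=[5,1,4,2,6,6](1)
Move 5: P1 pit3 -> P1=[3,4,0,0,5,1](2) P2=[5,1,4,2,6,6](1)
Move 6: P2 pit4 -> P1=[4,5,1,1,5,1](2) P2=[5,1,4,2,0,7](2)
Move 7: P1 pit3 -> P1=[4,5,1,0,6,1](2) P2=[5,1,4,2,0,7](2)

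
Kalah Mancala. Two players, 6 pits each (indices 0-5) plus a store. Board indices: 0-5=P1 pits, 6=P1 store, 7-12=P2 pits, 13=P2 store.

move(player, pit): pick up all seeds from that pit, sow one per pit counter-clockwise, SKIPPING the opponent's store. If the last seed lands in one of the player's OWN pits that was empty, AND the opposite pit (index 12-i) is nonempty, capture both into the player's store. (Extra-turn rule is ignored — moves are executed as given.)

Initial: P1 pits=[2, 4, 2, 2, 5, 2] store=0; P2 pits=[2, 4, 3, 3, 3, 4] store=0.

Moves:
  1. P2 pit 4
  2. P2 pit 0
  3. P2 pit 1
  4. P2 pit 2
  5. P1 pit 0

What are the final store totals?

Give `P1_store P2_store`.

Answer: 0 3

Derivation:
Move 1: P2 pit4 -> P1=[3,4,2,2,5,2](0) P2=[2,4,3,3,0,5](1)
Move 2: P2 pit0 -> P1=[3,4,2,2,5,2](0) P2=[0,5,4,3,0,5](1)
Move 3: P2 pit1 -> P1=[3,4,2,2,5,2](0) P2=[0,0,5,4,1,6](2)
Move 4: P2 pit2 -> P1=[4,4,2,2,5,2](0) P2=[0,0,0,5,2,7](3)
Move 5: P1 pit0 -> P1=[0,5,3,3,6,2](0) P2=[0,0,0,5,2,7](3)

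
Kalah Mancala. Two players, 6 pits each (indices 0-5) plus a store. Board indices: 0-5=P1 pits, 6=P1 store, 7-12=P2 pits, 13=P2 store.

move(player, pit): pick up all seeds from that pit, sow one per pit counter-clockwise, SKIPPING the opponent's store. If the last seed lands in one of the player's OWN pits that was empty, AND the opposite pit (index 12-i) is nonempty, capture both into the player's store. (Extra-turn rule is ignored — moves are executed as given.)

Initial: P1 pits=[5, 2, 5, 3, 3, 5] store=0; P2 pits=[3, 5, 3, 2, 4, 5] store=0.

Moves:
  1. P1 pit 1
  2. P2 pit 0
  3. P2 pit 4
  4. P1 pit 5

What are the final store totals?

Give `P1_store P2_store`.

Move 1: P1 pit1 -> P1=[5,0,6,4,3,5](0) P2=[3,5,3,2,4,5](0)
Move 2: P2 pit0 -> P1=[5,0,6,4,3,5](0) P2=[0,6,4,3,4,5](0)
Move 3: P2 pit4 -> P1=[6,1,6,4,3,5](0) P2=[0,6,4,3,0,6](1)
Move 4: P1 pit5 -> P1=[6,1,6,4,3,0](1) P2=[1,7,5,4,0,6](1)

Answer: 1 1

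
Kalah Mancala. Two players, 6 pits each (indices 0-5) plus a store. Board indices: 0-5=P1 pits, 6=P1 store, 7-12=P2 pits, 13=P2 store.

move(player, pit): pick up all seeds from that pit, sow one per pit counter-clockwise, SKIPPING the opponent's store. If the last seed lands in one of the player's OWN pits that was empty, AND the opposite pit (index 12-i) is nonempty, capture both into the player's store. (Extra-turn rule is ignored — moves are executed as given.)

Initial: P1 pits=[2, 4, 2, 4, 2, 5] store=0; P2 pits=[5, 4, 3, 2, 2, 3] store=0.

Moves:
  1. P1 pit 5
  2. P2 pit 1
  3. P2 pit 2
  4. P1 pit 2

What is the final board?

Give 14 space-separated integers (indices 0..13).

Move 1: P1 pit5 -> P1=[2,4,2,4,2,0](1) P2=[6,5,4,3,2,3](0)
Move 2: P2 pit1 -> P1=[2,4,2,4,2,0](1) P2=[6,0,5,4,3,4](1)
Move 3: P2 pit2 -> P1=[3,4,2,4,2,0](1) P2=[6,0,0,5,4,5](2)
Move 4: P1 pit2 -> P1=[3,4,0,5,3,0](1) P2=[6,0,0,5,4,5](2)

Answer: 3 4 0 5 3 0 1 6 0 0 5 4 5 2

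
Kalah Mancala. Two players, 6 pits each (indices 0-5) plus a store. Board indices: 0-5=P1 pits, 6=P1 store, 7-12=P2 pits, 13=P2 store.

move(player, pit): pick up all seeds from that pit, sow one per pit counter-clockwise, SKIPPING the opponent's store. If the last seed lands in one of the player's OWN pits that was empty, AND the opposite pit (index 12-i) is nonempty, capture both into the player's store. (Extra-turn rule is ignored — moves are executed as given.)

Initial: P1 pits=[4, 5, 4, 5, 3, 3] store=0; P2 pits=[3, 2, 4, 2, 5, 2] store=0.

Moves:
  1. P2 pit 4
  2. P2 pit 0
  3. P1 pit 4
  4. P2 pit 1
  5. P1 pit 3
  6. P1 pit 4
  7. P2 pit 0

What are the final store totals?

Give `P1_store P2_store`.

Move 1: P2 pit4 -> P1=[5,6,5,5,3,3](0) P2=[3,2,4,2,0,3](1)
Move 2: P2 pit0 -> P1=[5,6,5,5,3,3](0) P2=[0,3,5,3,0,3](1)
Move 3: P1 pit4 -> P1=[5,6,5,5,0,4](1) P2=[1,3,5,3,0,3](1)
Move 4: P2 pit1 -> P1=[5,0,5,5,0,4](1) P2=[1,0,6,4,0,3](8)
Move 5: P1 pit3 -> P1=[5,0,5,0,1,5](2) P2=[2,1,6,4,0,3](8)
Move 6: P1 pit4 -> P1=[5,0,5,0,0,6](2) P2=[2,1,6,4,0,3](8)
Move 7: P2 pit0 -> P1=[5,0,5,0,0,6](2) P2=[0,2,7,4,0,3](8)

Answer: 2 8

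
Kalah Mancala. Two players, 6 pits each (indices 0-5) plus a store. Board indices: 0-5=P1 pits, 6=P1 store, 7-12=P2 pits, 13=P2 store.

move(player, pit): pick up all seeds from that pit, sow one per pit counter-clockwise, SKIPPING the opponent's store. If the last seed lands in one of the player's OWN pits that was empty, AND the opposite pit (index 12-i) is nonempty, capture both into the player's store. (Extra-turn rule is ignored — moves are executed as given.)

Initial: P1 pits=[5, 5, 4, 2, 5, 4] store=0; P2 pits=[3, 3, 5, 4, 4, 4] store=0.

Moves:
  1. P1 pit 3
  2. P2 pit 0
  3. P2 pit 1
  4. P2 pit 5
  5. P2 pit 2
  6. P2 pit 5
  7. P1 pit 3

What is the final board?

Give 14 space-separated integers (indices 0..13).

Answer: 7 7 6 0 7 5 0 0 0 0 7 6 0 3

Derivation:
Move 1: P1 pit3 -> P1=[5,5,4,0,6,5](0) P2=[3,3,5,4,4,4](0)
Move 2: P2 pit0 -> P1=[5,5,4,0,6,5](0) P2=[0,4,6,5,4,4](0)
Move 3: P2 pit1 -> P1=[5,5,4,0,6,5](0) P2=[0,0,7,6,5,5](0)
Move 4: P2 pit5 -> P1=[6,6,5,1,6,5](0) P2=[0,0,7,6,5,0](1)
Move 5: P2 pit2 -> P1=[7,7,6,1,6,5](0) P2=[0,0,0,7,6,1](2)
Move 6: P2 pit5 -> P1=[7,7,6,1,6,5](0) P2=[0,0,0,7,6,0](3)
Move 7: P1 pit3 -> P1=[7,7,6,0,7,5](0) P2=[0,0,0,7,6,0](3)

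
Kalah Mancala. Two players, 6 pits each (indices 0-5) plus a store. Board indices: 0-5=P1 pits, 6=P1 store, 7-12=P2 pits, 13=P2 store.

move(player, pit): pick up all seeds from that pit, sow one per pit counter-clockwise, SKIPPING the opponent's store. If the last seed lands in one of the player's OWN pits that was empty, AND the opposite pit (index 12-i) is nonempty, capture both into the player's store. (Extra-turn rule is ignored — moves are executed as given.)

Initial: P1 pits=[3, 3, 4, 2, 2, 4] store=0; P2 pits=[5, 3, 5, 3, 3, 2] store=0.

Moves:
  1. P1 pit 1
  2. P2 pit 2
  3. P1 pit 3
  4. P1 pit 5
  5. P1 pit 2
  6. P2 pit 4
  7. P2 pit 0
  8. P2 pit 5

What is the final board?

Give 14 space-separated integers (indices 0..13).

Move 1: P1 pit1 -> P1=[3,0,5,3,3,4](0) P2=[5,3,5,3,3,2](0)
Move 2: P2 pit2 -> P1=[4,0,5,3,3,4](0) P2=[5,3,0,4,4,3](1)
Move 3: P1 pit3 -> P1=[4,0,5,0,4,5](1) P2=[5,3,0,4,4,3](1)
Move 4: P1 pit5 -> P1=[4,0,5,0,4,0](2) P2=[6,4,1,5,4,3](1)
Move 5: P1 pit2 -> P1=[4,0,0,1,5,1](3) P2=[7,4,1,5,4,3](1)
Move 6: P2 pit4 -> P1=[5,1,0,1,5,1](3) P2=[7,4,1,5,0,4](2)
Move 7: P2 pit0 -> P1=[6,1,0,1,5,1](3) P2=[0,5,2,6,1,5](3)
Move 8: P2 pit5 -> P1=[7,2,1,2,5,1](3) P2=[0,5,2,6,1,0](4)

Answer: 7 2 1 2 5 1 3 0 5 2 6 1 0 4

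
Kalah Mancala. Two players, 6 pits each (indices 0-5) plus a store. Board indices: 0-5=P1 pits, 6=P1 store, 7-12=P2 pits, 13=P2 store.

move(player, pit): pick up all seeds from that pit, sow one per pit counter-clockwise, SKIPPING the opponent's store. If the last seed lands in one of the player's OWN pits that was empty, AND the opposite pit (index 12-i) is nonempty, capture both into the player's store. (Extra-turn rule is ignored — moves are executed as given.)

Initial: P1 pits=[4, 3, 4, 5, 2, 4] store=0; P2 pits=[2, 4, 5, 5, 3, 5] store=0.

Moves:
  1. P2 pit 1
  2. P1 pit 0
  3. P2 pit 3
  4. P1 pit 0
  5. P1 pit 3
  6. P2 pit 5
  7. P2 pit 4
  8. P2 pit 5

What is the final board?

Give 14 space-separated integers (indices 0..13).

Move 1: P2 pit1 -> P1=[4,3,4,5,2,4](0) P2=[2,0,6,6,4,6](0)
Move 2: P1 pit0 -> P1=[0,4,5,6,3,4](0) P2=[2,0,6,6,4,6](0)
Move 3: P2 pit3 -> P1=[1,5,6,6,3,4](0) P2=[2,0,6,0,5,7](1)
Move 4: P1 pit0 -> P1=[0,6,6,6,3,4](0) P2=[2,0,6,0,5,7](1)
Move 5: P1 pit3 -> P1=[0,6,6,0,4,5](1) P2=[3,1,7,0,5,7](1)
Move 6: P2 pit5 -> P1=[1,7,7,1,5,6](1) P2=[3,1,7,0,5,0](2)
Move 7: P2 pit4 -> P1=[2,8,8,1,5,6](1) P2=[3,1,7,0,0,1](3)
Move 8: P2 pit5 -> P1=[2,8,8,1,5,6](1) P2=[3,1,7,0,0,0](4)

Answer: 2 8 8 1 5 6 1 3 1 7 0 0 0 4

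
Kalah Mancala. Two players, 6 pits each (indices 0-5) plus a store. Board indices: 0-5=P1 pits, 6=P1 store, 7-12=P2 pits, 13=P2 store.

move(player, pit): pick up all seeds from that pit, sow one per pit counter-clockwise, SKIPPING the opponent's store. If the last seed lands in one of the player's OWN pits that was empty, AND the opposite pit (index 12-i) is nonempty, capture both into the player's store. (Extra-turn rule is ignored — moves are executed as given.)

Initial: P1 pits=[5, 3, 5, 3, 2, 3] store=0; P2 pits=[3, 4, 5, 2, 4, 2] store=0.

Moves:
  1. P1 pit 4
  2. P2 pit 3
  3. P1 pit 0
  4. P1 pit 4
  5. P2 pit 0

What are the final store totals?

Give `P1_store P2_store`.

Answer: 1 7

Derivation:
Move 1: P1 pit4 -> P1=[5,3,5,3,0,4](1) P2=[3,4,5,2,4,2](0)
Move 2: P2 pit3 -> P1=[5,3,5,3,0,4](1) P2=[3,4,5,0,5,3](0)
Move 3: P1 pit0 -> P1=[0,4,6,4,1,5](1) P2=[3,4,5,0,5,3](0)
Move 4: P1 pit4 -> P1=[0,4,6,4,0,6](1) P2=[3,4,5,0,5,3](0)
Move 5: P2 pit0 -> P1=[0,4,0,4,0,6](1) P2=[0,5,6,0,5,3](7)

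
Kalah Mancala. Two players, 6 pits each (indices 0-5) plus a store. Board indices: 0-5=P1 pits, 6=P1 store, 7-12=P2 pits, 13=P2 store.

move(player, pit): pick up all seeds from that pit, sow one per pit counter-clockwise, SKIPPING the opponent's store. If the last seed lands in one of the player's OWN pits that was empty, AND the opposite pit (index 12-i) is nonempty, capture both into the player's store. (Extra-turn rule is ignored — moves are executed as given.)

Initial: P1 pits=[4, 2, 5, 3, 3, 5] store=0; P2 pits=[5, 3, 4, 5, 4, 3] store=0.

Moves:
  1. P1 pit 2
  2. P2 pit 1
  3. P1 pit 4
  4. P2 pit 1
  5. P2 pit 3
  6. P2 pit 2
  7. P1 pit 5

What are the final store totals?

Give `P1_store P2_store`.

Answer: 3 2

Derivation:
Move 1: P1 pit2 -> P1=[4,2,0,4,4,6](1) P2=[6,3,4,5,4,3](0)
Move 2: P2 pit1 -> P1=[4,2,0,4,4,6](1) P2=[6,0,5,6,5,3](0)
Move 3: P1 pit4 -> P1=[4,2,0,4,0,7](2) P2=[7,1,5,6,5,3](0)
Move 4: P2 pit1 -> P1=[4,2,0,4,0,7](2) P2=[7,0,6,6,5,3](0)
Move 5: P2 pit3 -> P1=[5,3,1,4,0,7](2) P2=[7,0,6,0,6,4](1)
Move 6: P2 pit2 -> P1=[6,4,1,4,0,7](2) P2=[7,0,0,1,7,5](2)
Move 7: P1 pit5 -> P1=[6,4,1,4,0,0](3) P2=[8,1,1,2,8,6](2)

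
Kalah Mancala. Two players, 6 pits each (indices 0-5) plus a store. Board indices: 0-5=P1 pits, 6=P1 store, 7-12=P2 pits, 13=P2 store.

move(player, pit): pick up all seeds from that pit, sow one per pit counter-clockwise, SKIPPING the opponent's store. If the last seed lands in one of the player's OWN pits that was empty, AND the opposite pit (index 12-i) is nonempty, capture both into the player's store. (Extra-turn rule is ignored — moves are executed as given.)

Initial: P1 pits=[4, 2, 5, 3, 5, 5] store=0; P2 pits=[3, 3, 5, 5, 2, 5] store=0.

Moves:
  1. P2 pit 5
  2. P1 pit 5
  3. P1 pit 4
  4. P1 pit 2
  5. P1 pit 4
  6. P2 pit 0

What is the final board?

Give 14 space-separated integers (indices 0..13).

Answer: 5 3 0 5 0 3 3 0 7 8 7 3 1 2

Derivation:
Move 1: P2 pit5 -> P1=[5,3,6,4,5,5](0) P2=[3,3,5,5,2,0](1)
Move 2: P1 pit5 -> P1=[5,3,6,4,5,0](1) P2=[4,4,6,6,2,0](1)
Move 3: P1 pit4 -> P1=[5,3,6,4,0,1](2) P2=[5,5,7,6,2,0](1)
Move 4: P1 pit2 -> P1=[5,3,0,5,1,2](3) P2=[6,6,7,6,2,0](1)
Move 5: P1 pit4 -> P1=[5,3,0,5,0,3](3) P2=[6,6,7,6,2,0](1)
Move 6: P2 pit0 -> P1=[5,3,0,5,0,3](3) P2=[0,7,8,7,3,1](2)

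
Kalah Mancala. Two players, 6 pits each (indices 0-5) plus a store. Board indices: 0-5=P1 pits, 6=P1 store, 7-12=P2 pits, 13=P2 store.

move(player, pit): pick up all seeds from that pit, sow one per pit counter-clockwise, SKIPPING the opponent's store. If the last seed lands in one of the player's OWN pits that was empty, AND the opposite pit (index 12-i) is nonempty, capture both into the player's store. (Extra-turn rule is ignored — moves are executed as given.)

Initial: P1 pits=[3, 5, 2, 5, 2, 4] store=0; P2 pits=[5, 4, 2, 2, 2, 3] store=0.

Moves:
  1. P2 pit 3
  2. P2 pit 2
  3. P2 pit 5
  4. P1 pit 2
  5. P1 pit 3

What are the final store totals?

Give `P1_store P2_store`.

Move 1: P2 pit3 -> P1=[3,5,2,5,2,4](0) P2=[5,4,2,0,3,4](0)
Move 2: P2 pit2 -> P1=[3,5,2,5,2,4](0) P2=[5,4,0,1,4,4](0)
Move 3: P2 pit5 -> P1=[4,6,3,5,2,4](0) P2=[5,4,0,1,4,0](1)
Move 4: P1 pit2 -> P1=[4,6,0,6,3,5](0) P2=[5,4,0,1,4,0](1)
Move 5: P1 pit3 -> P1=[4,6,0,0,4,6](1) P2=[6,5,1,1,4,0](1)

Answer: 1 1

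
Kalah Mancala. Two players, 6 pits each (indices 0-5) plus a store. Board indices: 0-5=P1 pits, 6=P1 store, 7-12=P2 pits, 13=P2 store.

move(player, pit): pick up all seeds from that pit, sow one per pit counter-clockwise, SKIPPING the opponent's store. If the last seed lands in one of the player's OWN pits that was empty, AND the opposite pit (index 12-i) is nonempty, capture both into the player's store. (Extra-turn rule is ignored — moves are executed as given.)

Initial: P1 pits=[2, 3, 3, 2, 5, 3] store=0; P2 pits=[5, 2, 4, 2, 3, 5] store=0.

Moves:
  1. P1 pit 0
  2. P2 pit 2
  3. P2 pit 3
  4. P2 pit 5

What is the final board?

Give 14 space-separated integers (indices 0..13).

Answer: 1 5 5 3 6 4 0 5 2 0 0 5 0 3

Derivation:
Move 1: P1 pit0 -> P1=[0,4,4,2,5,3](0) P2=[5,2,4,2,3,5](0)
Move 2: P2 pit2 -> P1=[0,4,4,2,5,3](0) P2=[5,2,0,3,4,6](1)
Move 3: P2 pit3 -> P1=[0,4,4,2,5,3](0) P2=[5,2,0,0,5,7](2)
Move 4: P2 pit5 -> P1=[1,5,5,3,6,4](0) P2=[5,2,0,0,5,0](3)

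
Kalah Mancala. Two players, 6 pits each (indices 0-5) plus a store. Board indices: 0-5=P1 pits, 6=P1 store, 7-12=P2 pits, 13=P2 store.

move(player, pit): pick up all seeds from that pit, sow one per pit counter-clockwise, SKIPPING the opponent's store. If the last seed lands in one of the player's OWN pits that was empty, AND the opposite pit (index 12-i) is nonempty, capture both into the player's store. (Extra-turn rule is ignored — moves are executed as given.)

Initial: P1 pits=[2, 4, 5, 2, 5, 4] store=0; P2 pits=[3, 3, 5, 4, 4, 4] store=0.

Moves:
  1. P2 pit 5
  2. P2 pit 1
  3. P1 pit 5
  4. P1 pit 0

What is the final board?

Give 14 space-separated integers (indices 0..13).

Move 1: P2 pit5 -> P1=[3,5,6,2,5,4](0) P2=[3,3,5,4,4,0](1)
Move 2: P2 pit1 -> P1=[3,5,6,2,5,4](0) P2=[3,0,6,5,5,0](1)
Move 3: P1 pit5 -> P1=[3,5,6,2,5,0](1) P2=[4,1,7,5,5,0](1)
Move 4: P1 pit0 -> P1=[0,6,7,3,5,0](1) P2=[4,1,7,5,5,0](1)

Answer: 0 6 7 3 5 0 1 4 1 7 5 5 0 1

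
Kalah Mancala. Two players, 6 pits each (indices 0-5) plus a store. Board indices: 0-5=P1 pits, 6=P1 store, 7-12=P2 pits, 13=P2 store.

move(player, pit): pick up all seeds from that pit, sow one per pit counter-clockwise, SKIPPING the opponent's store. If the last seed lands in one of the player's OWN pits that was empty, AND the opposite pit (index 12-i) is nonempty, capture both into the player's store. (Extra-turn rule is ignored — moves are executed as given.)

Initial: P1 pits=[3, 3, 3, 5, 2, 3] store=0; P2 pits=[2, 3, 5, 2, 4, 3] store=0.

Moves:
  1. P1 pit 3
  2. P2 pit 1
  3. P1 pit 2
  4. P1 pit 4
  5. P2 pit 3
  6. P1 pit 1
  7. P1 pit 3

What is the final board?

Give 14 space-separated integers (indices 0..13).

Answer: 3 0 1 0 1 7 4 4 0 6 0 6 5 1

Derivation:
Move 1: P1 pit3 -> P1=[3,3,3,0,3,4](1) P2=[3,4,5,2,4,3](0)
Move 2: P2 pit1 -> P1=[3,3,3,0,3,4](1) P2=[3,0,6,3,5,4](0)
Move 3: P1 pit2 -> P1=[3,3,0,1,4,5](1) P2=[3,0,6,3,5,4](0)
Move 4: P1 pit4 -> P1=[3,3,0,1,0,6](2) P2=[4,1,6,3,5,4](0)
Move 5: P2 pit3 -> P1=[3,3,0,1,0,6](2) P2=[4,1,6,0,6,5](1)
Move 6: P1 pit1 -> P1=[3,0,1,2,0,6](4) P2=[4,0,6,0,6,5](1)
Move 7: P1 pit3 -> P1=[3,0,1,0,1,7](4) P2=[4,0,6,0,6,5](1)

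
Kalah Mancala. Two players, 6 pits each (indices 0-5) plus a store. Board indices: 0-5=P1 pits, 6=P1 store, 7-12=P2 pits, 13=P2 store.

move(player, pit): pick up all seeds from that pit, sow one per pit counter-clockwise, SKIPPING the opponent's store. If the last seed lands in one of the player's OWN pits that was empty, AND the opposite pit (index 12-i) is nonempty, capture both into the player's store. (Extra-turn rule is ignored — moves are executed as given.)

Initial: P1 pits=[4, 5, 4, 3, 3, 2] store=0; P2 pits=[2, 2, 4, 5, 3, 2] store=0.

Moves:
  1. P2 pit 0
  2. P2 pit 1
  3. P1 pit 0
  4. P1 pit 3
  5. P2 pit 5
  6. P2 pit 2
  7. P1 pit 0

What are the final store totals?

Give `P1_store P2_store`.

Answer: 1 2

Derivation:
Move 1: P2 pit0 -> P1=[4,5,4,3,3,2](0) P2=[0,3,5,5,3,2](0)
Move 2: P2 pit1 -> P1=[4,5,4,3,3,2](0) P2=[0,0,6,6,4,2](0)
Move 3: P1 pit0 -> P1=[0,6,5,4,4,2](0) P2=[0,0,6,6,4,2](0)
Move 4: P1 pit3 -> P1=[0,6,5,0,5,3](1) P2=[1,0,6,6,4,2](0)
Move 5: P2 pit5 -> P1=[1,6,5,0,5,3](1) P2=[1,0,6,6,4,0](1)
Move 6: P2 pit2 -> P1=[2,7,5,0,5,3](1) P2=[1,0,0,7,5,1](2)
Move 7: P1 pit0 -> P1=[0,8,6,0,5,3](1) P2=[1,0,0,7,5,1](2)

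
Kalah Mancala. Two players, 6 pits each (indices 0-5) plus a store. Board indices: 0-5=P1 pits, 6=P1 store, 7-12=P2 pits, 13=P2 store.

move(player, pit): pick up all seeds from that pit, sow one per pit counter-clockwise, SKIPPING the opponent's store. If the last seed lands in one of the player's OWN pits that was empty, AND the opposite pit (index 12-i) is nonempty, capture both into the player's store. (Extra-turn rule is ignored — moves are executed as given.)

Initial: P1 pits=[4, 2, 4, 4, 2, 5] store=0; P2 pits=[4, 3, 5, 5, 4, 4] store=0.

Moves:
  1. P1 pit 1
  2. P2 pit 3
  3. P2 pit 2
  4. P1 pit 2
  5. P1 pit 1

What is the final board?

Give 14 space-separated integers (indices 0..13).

Move 1: P1 pit1 -> P1=[4,0,5,5,2,5](0) P2=[4,3,5,5,4,4](0)
Move 2: P2 pit3 -> P1=[5,1,5,5,2,5](0) P2=[4,3,5,0,5,5](1)
Move 3: P2 pit2 -> P1=[6,1,5,5,2,5](0) P2=[4,3,0,1,6,6](2)
Move 4: P1 pit2 -> P1=[6,1,0,6,3,6](1) P2=[5,3,0,1,6,6](2)
Move 5: P1 pit1 -> P1=[6,0,0,6,3,6](3) P2=[5,3,0,0,6,6](2)

Answer: 6 0 0 6 3 6 3 5 3 0 0 6 6 2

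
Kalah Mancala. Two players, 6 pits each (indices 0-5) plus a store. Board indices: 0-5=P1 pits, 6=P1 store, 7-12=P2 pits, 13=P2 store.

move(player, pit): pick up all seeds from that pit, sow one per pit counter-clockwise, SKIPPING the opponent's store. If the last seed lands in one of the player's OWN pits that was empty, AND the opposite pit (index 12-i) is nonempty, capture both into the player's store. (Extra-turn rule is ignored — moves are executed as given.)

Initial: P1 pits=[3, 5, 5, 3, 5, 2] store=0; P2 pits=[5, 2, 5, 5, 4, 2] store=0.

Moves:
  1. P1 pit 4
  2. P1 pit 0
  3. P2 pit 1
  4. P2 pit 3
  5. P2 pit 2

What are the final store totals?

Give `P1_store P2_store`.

Answer: 1 2

Derivation:
Move 1: P1 pit4 -> P1=[3,5,5,3,0,3](1) P2=[6,3,6,5,4,2](0)
Move 2: P1 pit0 -> P1=[0,6,6,4,0,3](1) P2=[6,3,6,5,4,2](0)
Move 3: P2 pit1 -> P1=[0,6,6,4,0,3](1) P2=[6,0,7,6,5,2](0)
Move 4: P2 pit3 -> P1=[1,7,7,4,0,3](1) P2=[6,0,7,0,6,3](1)
Move 5: P2 pit2 -> P1=[2,8,8,4,0,3](1) P2=[6,0,0,1,7,4](2)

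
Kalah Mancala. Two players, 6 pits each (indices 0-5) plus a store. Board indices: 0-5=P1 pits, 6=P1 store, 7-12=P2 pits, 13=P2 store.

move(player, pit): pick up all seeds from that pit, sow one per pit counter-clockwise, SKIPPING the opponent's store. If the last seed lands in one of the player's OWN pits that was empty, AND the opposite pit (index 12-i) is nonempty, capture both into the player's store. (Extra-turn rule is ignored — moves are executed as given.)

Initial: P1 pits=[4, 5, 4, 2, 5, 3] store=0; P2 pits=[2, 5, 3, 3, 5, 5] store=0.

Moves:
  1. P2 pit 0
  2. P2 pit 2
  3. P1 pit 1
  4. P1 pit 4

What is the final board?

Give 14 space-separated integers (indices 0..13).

Move 1: P2 pit0 -> P1=[4,5,4,2,5,3](0) P2=[0,6,4,3,5,5](0)
Move 2: P2 pit2 -> P1=[4,5,4,2,5,3](0) P2=[0,6,0,4,6,6](1)
Move 3: P1 pit1 -> P1=[4,0,5,3,6,4](1) P2=[0,6,0,4,6,6](1)
Move 4: P1 pit4 -> P1=[4,0,5,3,0,5](2) P2=[1,7,1,5,6,6](1)

Answer: 4 0 5 3 0 5 2 1 7 1 5 6 6 1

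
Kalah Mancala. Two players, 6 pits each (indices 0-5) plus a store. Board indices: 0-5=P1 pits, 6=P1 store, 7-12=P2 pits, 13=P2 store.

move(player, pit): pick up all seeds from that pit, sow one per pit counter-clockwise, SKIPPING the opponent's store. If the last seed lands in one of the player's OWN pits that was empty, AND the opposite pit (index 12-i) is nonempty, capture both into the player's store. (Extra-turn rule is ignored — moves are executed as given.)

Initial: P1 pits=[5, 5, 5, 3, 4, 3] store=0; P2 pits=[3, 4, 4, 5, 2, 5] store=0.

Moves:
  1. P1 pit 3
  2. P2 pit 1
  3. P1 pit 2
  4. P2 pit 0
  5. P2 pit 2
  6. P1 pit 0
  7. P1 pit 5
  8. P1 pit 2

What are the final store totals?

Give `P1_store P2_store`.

Move 1: P1 pit3 -> P1=[5,5,5,0,5,4](1) P2=[3,4,4,5,2,5](0)
Move 2: P2 pit1 -> P1=[5,5,5,0,5,4](1) P2=[3,0,5,6,3,6](0)
Move 3: P1 pit2 -> P1=[5,5,0,1,6,5](2) P2=[4,0,5,6,3,6](0)
Move 4: P2 pit0 -> P1=[5,5,0,1,6,5](2) P2=[0,1,6,7,4,6](0)
Move 5: P2 pit2 -> P1=[6,6,0,1,6,5](2) P2=[0,1,0,8,5,7](1)
Move 6: P1 pit0 -> P1=[0,7,1,2,7,6](3) P2=[0,1,0,8,5,7](1)
Move 7: P1 pit5 -> P1=[0,7,1,2,7,0](4) P2=[1,2,1,9,6,7](1)
Move 8: P1 pit2 -> P1=[0,7,0,3,7,0](4) P2=[1,2,1,9,6,7](1)

Answer: 4 1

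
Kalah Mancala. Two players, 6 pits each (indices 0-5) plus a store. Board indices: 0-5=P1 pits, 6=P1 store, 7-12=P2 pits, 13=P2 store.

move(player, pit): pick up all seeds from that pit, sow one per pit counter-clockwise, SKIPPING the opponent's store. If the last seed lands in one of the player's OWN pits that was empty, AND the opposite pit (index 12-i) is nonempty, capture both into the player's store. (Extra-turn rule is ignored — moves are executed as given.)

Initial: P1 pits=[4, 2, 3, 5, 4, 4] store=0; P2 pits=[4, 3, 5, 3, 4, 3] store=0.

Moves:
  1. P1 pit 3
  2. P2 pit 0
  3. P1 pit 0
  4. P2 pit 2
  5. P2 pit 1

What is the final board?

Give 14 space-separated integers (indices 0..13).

Answer: 1 4 4 1 6 5 1 0 0 1 6 7 6 2

Derivation:
Move 1: P1 pit3 -> P1=[4,2,3,0,5,5](1) P2=[5,4,5,3,4,3](0)
Move 2: P2 pit0 -> P1=[4,2,3,0,5,5](1) P2=[0,5,6,4,5,4](0)
Move 3: P1 pit0 -> P1=[0,3,4,1,6,5](1) P2=[0,5,6,4,5,4](0)
Move 4: P2 pit2 -> P1=[1,4,4,1,6,5](1) P2=[0,5,0,5,6,5](1)
Move 5: P2 pit1 -> P1=[1,4,4,1,6,5](1) P2=[0,0,1,6,7,6](2)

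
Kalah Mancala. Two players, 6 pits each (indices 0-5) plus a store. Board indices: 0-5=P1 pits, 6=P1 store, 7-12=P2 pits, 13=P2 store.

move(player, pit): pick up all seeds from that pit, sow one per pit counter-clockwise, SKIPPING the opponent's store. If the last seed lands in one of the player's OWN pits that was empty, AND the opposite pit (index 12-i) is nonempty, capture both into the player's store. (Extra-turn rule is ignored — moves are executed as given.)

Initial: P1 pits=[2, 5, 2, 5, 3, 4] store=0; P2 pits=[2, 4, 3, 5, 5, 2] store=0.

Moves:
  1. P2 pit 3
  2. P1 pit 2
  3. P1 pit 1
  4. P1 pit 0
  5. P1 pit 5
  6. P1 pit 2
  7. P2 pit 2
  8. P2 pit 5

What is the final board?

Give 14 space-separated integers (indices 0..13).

Move 1: P2 pit3 -> P1=[3,6,2,5,3,4](0) P2=[2,4,3,0,6,3](1)
Move 2: P1 pit2 -> P1=[3,6,0,6,4,4](0) P2=[2,4,3,0,6,3](1)
Move 3: P1 pit1 -> P1=[3,0,1,7,5,5](1) P2=[3,4,3,0,6,3](1)
Move 4: P1 pit0 -> P1=[0,1,2,8,5,5](1) P2=[3,4,3,0,6,3](1)
Move 5: P1 pit5 -> P1=[0,1,2,8,5,0](2) P2=[4,5,4,1,6,3](1)
Move 6: P1 pit2 -> P1=[0,1,0,9,6,0](2) P2=[4,5,4,1,6,3](1)
Move 7: P2 pit2 -> P1=[0,1,0,9,6,0](2) P2=[4,5,0,2,7,4](2)
Move 8: P2 pit5 -> P1=[1,2,1,9,6,0](2) P2=[4,5,0,2,7,0](3)

Answer: 1 2 1 9 6 0 2 4 5 0 2 7 0 3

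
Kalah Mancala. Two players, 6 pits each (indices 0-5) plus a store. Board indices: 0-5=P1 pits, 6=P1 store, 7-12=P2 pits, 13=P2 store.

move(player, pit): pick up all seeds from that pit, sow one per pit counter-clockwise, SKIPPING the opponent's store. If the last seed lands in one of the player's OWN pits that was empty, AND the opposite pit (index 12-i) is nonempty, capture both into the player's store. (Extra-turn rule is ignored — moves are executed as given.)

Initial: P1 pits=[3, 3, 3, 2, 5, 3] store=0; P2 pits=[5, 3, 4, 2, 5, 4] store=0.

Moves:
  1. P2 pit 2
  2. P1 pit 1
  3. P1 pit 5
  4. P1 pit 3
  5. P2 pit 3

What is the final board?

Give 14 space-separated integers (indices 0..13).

Answer: 3 0 4 0 7 1 2 6 4 0 0 7 6 2

Derivation:
Move 1: P2 pit2 -> P1=[3,3,3,2,5,3](0) P2=[5,3,0,3,6,5](1)
Move 2: P1 pit1 -> P1=[3,0,4,3,6,3](0) P2=[5,3,0,3,6,5](1)
Move 3: P1 pit5 -> P1=[3,0,4,3,6,0](1) P2=[6,4,0,3,6,5](1)
Move 4: P1 pit3 -> P1=[3,0,4,0,7,1](2) P2=[6,4,0,3,6,5](1)
Move 5: P2 pit3 -> P1=[3,0,4,0,7,1](2) P2=[6,4,0,0,7,6](2)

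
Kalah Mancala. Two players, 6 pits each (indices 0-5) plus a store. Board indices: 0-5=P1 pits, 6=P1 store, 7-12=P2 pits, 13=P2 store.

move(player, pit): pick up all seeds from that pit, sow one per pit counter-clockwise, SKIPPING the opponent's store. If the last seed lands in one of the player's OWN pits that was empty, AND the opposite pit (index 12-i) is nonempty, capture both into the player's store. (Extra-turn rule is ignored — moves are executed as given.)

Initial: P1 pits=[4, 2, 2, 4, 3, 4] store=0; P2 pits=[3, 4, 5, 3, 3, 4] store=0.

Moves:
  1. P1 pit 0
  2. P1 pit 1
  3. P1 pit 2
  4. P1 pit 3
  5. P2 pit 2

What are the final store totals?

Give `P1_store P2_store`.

Move 1: P1 pit0 -> P1=[0,3,3,5,4,4](0) P2=[3,4,5,3,3,4](0)
Move 2: P1 pit1 -> P1=[0,0,4,6,5,4](0) P2=[3,4,5,3,3,4](0)
Move 3: P1 pit2 -> P1=[0,0,0,7,6,5](1) P2=[3,4,5,3,3,4](0)
Move 4: P1 pit3 -> P1=[0,0,0,0,7,6](2) P2=[4,5,6,4,3,4](0)
Move 5: P2 pit2 -> P1=[1,1,0,0,7,6](2) P2=[4,5,0,5,4,5](1)

Answer: 2 1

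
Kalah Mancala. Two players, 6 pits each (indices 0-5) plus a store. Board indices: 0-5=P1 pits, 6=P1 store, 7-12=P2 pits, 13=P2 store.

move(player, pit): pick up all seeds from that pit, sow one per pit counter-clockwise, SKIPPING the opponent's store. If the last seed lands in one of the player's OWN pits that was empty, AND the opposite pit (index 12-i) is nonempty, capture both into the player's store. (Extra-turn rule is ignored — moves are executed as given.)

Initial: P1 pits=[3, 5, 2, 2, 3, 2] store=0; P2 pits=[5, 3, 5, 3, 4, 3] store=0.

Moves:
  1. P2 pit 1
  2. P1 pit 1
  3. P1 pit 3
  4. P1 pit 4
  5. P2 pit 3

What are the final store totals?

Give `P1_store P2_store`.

Move 1: P2 pit1 -> P1=[3,5,2,2,3,2](0) P2=[5,0,6,4,5,3](0)
Move 2: P1 pit1 -> P1=[3,0,3,3,4,3](1) P2=[5,0,6,4,5,3](0)
Move 3: P1 pit3 -> P1=[3,0,3,0,5,4](2) P2=[5,0,6,4,5,3](0)
Move 4: P1 pit4 -> P1=[3,0,3,0,0,5](3) P2=[6,1,7,4,5,3](0)
Move 5: P2 pit3 -> P1=[4,0,3,0,0,5](3) P2=[6,1,7,0,6,4](1)

Answer: 3 1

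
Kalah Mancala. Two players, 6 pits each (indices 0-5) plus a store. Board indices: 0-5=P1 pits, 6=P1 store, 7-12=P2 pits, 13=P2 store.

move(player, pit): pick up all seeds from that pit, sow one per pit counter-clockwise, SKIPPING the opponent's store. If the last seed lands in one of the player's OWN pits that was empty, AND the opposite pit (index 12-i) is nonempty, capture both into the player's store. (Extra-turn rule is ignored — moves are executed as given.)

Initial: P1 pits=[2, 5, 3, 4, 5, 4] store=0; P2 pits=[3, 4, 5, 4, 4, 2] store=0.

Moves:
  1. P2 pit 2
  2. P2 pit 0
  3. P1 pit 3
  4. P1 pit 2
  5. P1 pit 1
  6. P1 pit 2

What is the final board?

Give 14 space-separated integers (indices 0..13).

Answer: 3 0 0 3 8 7 2 1 5 1 6 5 3 1

Derivation:
Move 1: P2 pit2 -> P1=[3,5,3,4,5,4](0) P2=[3,4,0,5,5,3](1)
Move 2: P2 pit0 -> P1=[3,5,3,4,5,4](0) P2=[0,5,1,6,5,3](1)
Move 3: P1 pit3 -> P1=[3,5,3,0,6,5](1) P2=[1,5,1,6,5,3](1)
Move 4: P1 pit2 -> P1=[3,5,0,1,7,6](1) P2=[1,5,1,6,5,3](1)
Move 5: P1 pit1 -> P1=[3,0,1,2,8,7](2) P2=[1,5,1,6,5,3](1)
Move 6: P1 pit2 -> P1=[3,0,0,3,8,7](2) P2=[1,5,1,6,5,3](1)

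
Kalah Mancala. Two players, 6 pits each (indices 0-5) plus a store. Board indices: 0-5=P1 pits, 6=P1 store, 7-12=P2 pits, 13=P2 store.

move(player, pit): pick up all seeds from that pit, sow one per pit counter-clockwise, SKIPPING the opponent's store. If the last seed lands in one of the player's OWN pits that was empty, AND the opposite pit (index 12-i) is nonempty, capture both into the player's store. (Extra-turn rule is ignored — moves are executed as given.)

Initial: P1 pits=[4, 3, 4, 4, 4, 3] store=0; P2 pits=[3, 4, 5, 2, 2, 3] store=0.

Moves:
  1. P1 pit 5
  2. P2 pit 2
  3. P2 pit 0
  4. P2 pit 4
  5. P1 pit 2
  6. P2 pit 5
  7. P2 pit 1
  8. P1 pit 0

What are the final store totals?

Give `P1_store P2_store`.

Move 1: P1 pit5 -> P1=[4,3,4,4,4,0](1) P2=[4,5,5,2,2,3](0)
Move 2: P2 pit2 -> P1=[5,3,4,4,4,0](1) P2=[4,5,0,3,3,4](1)
Move 3: P2 pit0 -> P1=[5,3,4,4,4,0](1) P2=[0,6,1,4,4,4](1)
Move 4: P2 pit4 -> P1=[6,4,4,4,4,0](1) P2=[0,6,1,4,0,5](2)
Move 5: P1 pit2 -> P1=[6,4,0,5,5,1](2) P2=[0,6,1,4,0,5](2)
Move 6: P2 pit5 -> P1=[7,5,1,6,5,1](2) P2=[0,6,1,4,0,0](3)
Move 7: P2 pit1 -> P1=[8,5,1,6,5,1](2) P2=[0,0,2,5,1,1](4)
Move 8: P1 pit0 -> P1=[0,6,2,7,6,2](3) P2=[1,1,2,5,1,1](4)

Answer: 3 4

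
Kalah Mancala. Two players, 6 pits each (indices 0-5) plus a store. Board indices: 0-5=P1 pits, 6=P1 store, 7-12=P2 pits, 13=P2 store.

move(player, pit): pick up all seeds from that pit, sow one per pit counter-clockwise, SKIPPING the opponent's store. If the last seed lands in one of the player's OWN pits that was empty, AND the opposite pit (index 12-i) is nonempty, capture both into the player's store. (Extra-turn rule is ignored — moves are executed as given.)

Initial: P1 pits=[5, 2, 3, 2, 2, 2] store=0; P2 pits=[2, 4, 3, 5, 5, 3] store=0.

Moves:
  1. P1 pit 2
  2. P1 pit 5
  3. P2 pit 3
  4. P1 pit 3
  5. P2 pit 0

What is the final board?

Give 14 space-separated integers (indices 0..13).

Answer: 6 3 0 0 4 1 2 0 6 4 1 6 4 1

Derivation:
Move 1: P1 pit2 -> P1=[5,2,0,3,3,3](0) P2=[2,4,3,5,5,3](0)
Move 2: P1 pit5 -> P1=[5,2,0,3,3,0](1) P2=[3,5,3,5,5,3](0)
Move 3: P2 pit3 -> P1=[6,3,0,3,3,0](1) P2=[3,5,3,0,6,4](1)
Move 4: P1 pit3 -> P1=[6,3,0,0,4,1](2) P2=[3,5,3,0,6,4](1)
Move 5: P2 pit0 -> P1=[6,3,0,0,4,1](2) P2=[0,6,4,1,6,4](1)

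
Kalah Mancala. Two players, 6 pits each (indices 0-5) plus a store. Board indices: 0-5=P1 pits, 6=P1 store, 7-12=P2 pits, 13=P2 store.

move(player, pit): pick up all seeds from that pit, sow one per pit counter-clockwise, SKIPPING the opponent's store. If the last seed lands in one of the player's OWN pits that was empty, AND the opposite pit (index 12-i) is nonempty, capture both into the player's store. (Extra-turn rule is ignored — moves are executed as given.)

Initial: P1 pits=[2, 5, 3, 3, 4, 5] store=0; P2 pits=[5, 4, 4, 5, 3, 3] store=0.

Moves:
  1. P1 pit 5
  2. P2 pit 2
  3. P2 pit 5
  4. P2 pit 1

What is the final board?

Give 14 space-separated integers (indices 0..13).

Move 1: P1 pit5 -> P1=[2,5,3,3,4,0](1) P2=[6,5,5,6,3,3](0)
Move 2: P2 pit2 -> P1=[3,5,3,3,4,0](1) P2=[6,5,0,7,4,4](1)
Move 3: P2 pit5 -> P1=[4,6,4,3,4,0](1) P2=[6,5,0,7,4,0](2)
Move 4: P2 pit1 -> P1=[4,6,4,3,4,0](1) P2=[6,0,1,8,5,1](3)

Answer: 4 6 4 3 4 0 1 6 0 1 8 5 1 3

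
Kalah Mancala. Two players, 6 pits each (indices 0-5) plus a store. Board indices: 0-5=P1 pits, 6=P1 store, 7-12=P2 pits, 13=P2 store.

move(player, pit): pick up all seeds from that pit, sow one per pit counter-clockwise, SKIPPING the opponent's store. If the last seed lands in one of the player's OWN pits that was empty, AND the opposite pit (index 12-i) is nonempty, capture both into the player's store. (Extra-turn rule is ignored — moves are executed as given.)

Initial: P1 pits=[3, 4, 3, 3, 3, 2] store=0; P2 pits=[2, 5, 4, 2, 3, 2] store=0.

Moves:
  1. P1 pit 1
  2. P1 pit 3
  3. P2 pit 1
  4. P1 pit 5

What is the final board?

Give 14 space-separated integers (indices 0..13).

Move 1: P1 pit1 -> P1=[3,0,4,4,4,3](0) P2=[2,5,4,2,3,2](0)
Move 2: P1 pit3 -> P1=[3,0,4,0,5,4](1) P2=[3,5,4,2,3,2](0)
Move 3: P2 pit1 -> P1=[3,0,4,0,5,4](1) P2=[3,0,5,3,4,3](1)
Move 4: P1 pit5 -> P1=[3,0,4,0,5,0](2) P2=[4,1,6,3,4,3](1)

Answer: 3 0 4 0 5 0 2 4 1 6 3 4 3 1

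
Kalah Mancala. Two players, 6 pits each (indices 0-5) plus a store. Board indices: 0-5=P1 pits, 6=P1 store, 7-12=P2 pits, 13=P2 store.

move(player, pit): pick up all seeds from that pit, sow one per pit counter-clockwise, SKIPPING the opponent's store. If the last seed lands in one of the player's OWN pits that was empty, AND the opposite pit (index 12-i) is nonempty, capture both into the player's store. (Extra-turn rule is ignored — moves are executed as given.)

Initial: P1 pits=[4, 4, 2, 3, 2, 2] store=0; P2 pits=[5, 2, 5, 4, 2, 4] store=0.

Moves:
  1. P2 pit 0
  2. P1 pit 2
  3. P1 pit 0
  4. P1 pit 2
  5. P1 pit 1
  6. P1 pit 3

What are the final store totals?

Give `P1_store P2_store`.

Move 1: P2 pit0 -> P1=[4,4,2,3,2,2](0) P2=[0,3,6,5,3,5](0)
Move 2: P1 pit2 -> P1=[4,4,0,4,3,2](0) P2=[0,3,6,5,3,5](0)
Move 3: P1 pit0 -> P1=[0,5,1,5,4,2](0) P2=[0,3,6,5,3,5](0)
Move 4: P1 pit2 -> P1=[0,5,0,6,4,2](0) P2=[0,3,6,5,3,5](0)
Move 5: P1 pit1 -> P1=[0,0,1,7,5,3](1) P2=[0,3,6,5,3,5](0)
Move 6: P1 pit3 -> P1=[0,0,1,0,6,4](2) P2=[1,4,7,6,3,5](0)

Answer: 2 0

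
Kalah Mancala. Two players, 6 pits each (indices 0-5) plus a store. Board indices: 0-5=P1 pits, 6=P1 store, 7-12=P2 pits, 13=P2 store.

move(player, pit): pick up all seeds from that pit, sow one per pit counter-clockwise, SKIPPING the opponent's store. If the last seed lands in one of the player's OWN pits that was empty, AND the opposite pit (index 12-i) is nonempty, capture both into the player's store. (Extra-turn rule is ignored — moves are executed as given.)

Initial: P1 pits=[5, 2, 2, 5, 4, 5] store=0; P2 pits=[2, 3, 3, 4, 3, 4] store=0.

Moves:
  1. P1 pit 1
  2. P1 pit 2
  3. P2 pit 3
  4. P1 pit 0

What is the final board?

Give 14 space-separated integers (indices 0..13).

Move 1: P1 pit1 -> P1=[5,0,3,6,4,5](0) P2=[2,3,3,4,3,4](0)
Move 2: P1 pit2 -> P1=[5,0,0,7,5,6](0) P2=[2,3,3,4,3,4](0)
Move 3: P2 pit3 -> P1=[6,0,0,7,5,6](0) P2=[2,3,3,0,4,5](1)
Move 4: P1 pit0 -> P1=[0,1,1,8,6,7](1) P2=[2,3,3,0,4,5](1)

Answer: 0 1 1 8 6 7 1 2 3 3 0 4 5 1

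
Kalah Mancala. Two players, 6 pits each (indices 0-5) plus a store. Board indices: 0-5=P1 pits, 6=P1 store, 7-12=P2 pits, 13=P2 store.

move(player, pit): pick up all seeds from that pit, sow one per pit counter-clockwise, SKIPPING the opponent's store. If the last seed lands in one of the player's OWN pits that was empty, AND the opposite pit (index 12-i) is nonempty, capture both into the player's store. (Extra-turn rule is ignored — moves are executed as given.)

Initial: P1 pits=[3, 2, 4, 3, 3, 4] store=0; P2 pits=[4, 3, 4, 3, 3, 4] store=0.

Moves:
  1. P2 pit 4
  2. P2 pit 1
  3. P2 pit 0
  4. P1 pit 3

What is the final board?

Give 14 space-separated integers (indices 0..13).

Move 1: P2 pit4 -> P1=[4,2,4,3,3,4](0) P2=[4,3,4,3,0,5](1)
Move 2: P2 pit1 -> P1=[4,0,4,3,3,4](0) P2=[4,0,5,4,0,5](4)
Move 3: P2 pit0 -> P1=[4,0,4,3,3,4](0) P2=[0,1,6,5,1,5](4)
Move 4: P1 pit3 -> P1=[4,0,4,0,4,5](1) P2=[0,1,6,5,1,5](4)

Answer: 4 0 4 0 4 5 1 0 1 6 5 1 5 4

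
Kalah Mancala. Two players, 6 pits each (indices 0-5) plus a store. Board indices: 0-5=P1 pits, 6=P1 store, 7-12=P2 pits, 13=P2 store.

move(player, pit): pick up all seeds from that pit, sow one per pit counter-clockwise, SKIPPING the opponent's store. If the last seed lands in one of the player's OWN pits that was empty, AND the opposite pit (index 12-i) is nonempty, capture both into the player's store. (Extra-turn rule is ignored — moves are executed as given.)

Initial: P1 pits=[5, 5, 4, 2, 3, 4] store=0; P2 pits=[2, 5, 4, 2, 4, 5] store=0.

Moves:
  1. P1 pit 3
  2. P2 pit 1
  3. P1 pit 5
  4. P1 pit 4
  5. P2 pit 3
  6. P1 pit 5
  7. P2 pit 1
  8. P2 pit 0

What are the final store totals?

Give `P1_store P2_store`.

Answer: 3 7

Derivation:
Move 1: P1 pit3 -> P1=[5,5,4,0,4,5](0) P2=[2,5,4,2,4,5](0)
Move 2: P2 pit1 -> P1=[5,5,4,0,4,5](0) P2=[2,0,5,3,5,6](1)
Move 3: P1 pit5 -> P1=[5,5,4,0,4,0](1) P2=[3,1,6,4,5,6](1)
Move 4: P1 pit4 -> P1=[5,5,4,0,0,1](2) P2=[4,2,6,4,5,6](1)
Move 5: P2 pit3 -> P1=[6,5,4,0,0,1](2) P2=[4,2,6,0,6,7](2)
Move 6: P1 pit5 -> P1=[6,5,4,0,0,0](3) P2=[4,2,6,0,6,7](2)
Move 7: P2 pit1 -> P1=[6,5,0,0,0,0](3) P2=[4,0,7,0,6,7](7)
Move 8: P2 pit0 -> P1=[6,5,0,0,0,0](3) P2=[0,1,8,1,7,7](7)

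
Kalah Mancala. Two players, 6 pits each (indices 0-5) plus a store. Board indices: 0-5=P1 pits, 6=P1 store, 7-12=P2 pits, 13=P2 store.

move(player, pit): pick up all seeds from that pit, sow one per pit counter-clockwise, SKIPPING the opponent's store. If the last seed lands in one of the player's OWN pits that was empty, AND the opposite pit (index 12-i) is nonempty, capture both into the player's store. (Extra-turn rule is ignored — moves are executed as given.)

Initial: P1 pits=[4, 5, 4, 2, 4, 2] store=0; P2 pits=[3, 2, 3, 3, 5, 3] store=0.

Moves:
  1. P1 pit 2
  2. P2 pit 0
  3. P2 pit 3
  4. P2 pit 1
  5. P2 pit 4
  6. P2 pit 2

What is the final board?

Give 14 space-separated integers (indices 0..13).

Move 1: P1 pit2 -> P1=[4,5,0,3,5,3](1) P2=[3,2,3,3,5,3](0)
Move 2: P2 pit0 -> P1=[4,5,0,3,5,3](1) P2=[0,3,4,4,5,3](0)
Move 3: P2 pit3 -> P1=[5,5,0,3,5,3](1) P2=[0,3,4,0,6,4](1)
Move 4: P2 pit1 -> P1=[5,5,0,3,5,3](1) P2=[0,0,5,1,7,4](1)
Move 5: P2 pit4 -> P1=[6,6,1,4,6,3](1) P2=[0,0,5,1,0,5](2)
Move 6: P2 pit2 -> P1=[7,6,1,4,6,3](1) P2=[0,0,0,2,1,6](3)

Answer: 7 6 1 4 6 3 1 0 0 0 2 1 6 3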